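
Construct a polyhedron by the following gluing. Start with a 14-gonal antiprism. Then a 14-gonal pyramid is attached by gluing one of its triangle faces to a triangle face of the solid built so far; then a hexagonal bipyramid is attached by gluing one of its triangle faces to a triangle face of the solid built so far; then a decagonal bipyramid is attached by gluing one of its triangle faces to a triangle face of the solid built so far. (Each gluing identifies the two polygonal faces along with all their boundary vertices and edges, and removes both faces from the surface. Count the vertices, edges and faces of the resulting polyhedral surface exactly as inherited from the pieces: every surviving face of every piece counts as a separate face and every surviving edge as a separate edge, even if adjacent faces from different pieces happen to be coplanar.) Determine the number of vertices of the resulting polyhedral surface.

A 14-gonal antiprism: V=28, E=56, F=30.
Attach a 14-gonal pyramid (V=15, E=28, F=15) along a 3-gon: merge 3 vertices and 3 edges, delete both glued faces → V=40, E=81, F=43.
Attach a hexagonal bipyramid (V=8, E=18, F=12) along a 3-gon: merge 3 vertices and 3 edges, delete both glued faces → V=45, E=96, F=53.
Attach a decagonal bipyramid (V=12, E=30, F=20) along a 3-gon: merge 3 vertices and 3 edges, delete both glued faces → V=54, E=123, F=71.
Check: V − E + F = 54 − 123 + 71 = 2.

54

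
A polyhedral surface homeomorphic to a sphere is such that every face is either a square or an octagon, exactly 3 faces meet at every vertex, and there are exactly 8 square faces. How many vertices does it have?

16

Let x be the number of octagons; then F = 8 + x.
Edge–face incidences: 2E = 4·8 + 8·x = 32 + 8x.
Every vertex has degree 3, so 3V = 2E.
Euler: V − E + F = 2 ⇒ (2E)/3 − E + (8 + x) = 2.
Multiply by 6: 2·(2E) − 3·(2E) + 6·(8 + x) = 12, i.e. 48 + 6x − (32 + 8x) = 12.
Collecting terms: −2x + 16 = 12, so −2x = −4, so x = 2.
Then 2E = 32 + 8·2 = 48, so E = 24, V = 2E/3 = 16, F = 8 + 2 = 10.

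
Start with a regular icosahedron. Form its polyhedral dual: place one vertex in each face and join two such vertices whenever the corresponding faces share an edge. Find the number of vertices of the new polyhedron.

20

The base solid has V = 12, E = 30, F = 20.
The dual swaps V and F and preserves E: V′ = F = 20, E′ = E = 30, F′ = V = 12.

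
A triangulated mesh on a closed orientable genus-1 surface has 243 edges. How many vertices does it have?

χ = 2 − 2·1 = 0, and every face is a triangle so 3F = 2E.
F = 2E/3 = 162. Then V = 0 + E − F = 0 + 243 − 162 = 81.

81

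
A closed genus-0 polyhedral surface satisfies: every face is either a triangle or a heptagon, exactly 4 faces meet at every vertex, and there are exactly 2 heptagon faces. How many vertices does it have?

14

Let x be the number of triangles; then F = 2 + x.
Edge–face incidences: 2E = 7·2 + 3·x = 14 + 3x.
Every vertex has degree 4, so 4V = 2E.
Euler: V − E + F = 2 ⇒ (2E)/4 − E + (2 + x) = 2.
Multiply by 8: 2·(2E) − 4·(2E) + 8·(2 + x) = 16, i.e. 16 + 8x − 2·(14 + 3x) = 16.
Collecting terms: 2x − 12 = 16, so 2x = 28, so x = 14.
Then 2E = 14 + 3·14 = 56, so E = 28, V = 2E/4 = 14, F = 2 + 14 = 16.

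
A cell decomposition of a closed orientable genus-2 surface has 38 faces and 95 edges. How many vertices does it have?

For a closed orientable surface of genus 2, χ = 2 − 2·2 = -2.
V = -2 + E − F = -2 + 95 − 38 = 55.

55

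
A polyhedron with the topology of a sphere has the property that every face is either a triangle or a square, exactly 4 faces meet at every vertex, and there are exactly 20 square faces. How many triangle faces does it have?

Let x be the number of triangles; then F = 20 + x.
Edge–face incidences: 2E = 4·20 + 3·x = 80 + 3x.
Every vertex has degree 4, so 4V = 2E.
Euler: V − E + F = 2 ⇒ (2E)/4 − E + (20 + x) = 2.
Multiply by 8: 2·(2E) − 4·(2E) + 8·(20 + x) = 16, i.e. 160 + 8x − 2·(80 + 3x) = 16.
Collecting terms: 2x = 16, so x = 8.
Then 2E = 80 + 3·8 = 104, so E = 52, V = 2E/4 = 26, F = 20 + 8 = 28.

8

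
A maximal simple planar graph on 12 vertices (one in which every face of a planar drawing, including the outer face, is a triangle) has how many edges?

30

In a plane triangulation 3F = 2E and V − E + F = 2, so E = 3V − 6 = 3·12 − 6 = 30.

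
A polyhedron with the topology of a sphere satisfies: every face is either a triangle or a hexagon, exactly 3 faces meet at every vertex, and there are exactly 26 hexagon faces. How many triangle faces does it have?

4

Let x be the number of triangles; then F = 26 + x.
Edge–face incidences: 2E = 6·26 + 3·x = 156 + 3x.
Every vertex has degree 3, so 3V = 2E.
Euler: V − E + F = 2 ⇒ (2E)/3 − E + (26 + x) = 2.
Multiply by 6: 2·(2E) − 3·(2E) + 6·(26 + x) = 12, i.e. 156 + 6x − (156 + 3x) = 12.
Collecting terms: 3x = 12, so x = 4.
Then 2E = 156 + 3·4 = 168, so E = 84, V = 2E/3 = 56, F = 26 + 4 = 30.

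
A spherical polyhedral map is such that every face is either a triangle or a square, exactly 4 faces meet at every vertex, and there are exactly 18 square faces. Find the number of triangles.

8

Let x be the number of triangles; then F = 18 + x.
Edge–face incidences: 2E = 4·18 + 3·x = 72 + 3x.
Every vertex has degree 4, so 4V = 2E.
Euler: V − E + F = 2 ⇒ (2E)/4 − E + (18 + x) = 2.
Multiply by 8: 2·(2E) − 4·(2E) + 8·(18 + x) = 16, i.e. 144 + 8x − 2·(72 + 3x) = 16.
Collecting terms: 2x = 16, so x = 8.
Then 2E = 72 + 3·8 = 96, so E = 48, V = 2E/4 = 24, F = 18 + 8 = 26.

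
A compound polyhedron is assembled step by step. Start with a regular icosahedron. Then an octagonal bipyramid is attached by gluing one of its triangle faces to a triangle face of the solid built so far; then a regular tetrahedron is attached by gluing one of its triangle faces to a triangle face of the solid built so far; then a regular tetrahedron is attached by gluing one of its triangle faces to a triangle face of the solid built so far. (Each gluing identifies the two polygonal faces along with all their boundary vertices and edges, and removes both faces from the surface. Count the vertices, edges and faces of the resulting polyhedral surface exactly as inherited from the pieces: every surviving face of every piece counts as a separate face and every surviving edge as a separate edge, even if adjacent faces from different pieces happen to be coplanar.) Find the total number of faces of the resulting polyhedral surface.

A regular icosahedron: V=12, E=30, F=20.
Attach an octagonal bipyramid (V=10, E=24, F=16) along a 3-gon: merge 3 vertices and 3 edges, delete both glued faces → V=19, E=51, F=34.
Attach a regular tetrahedron (V=4, E=6, F=4) along a 3-gon: merge 3 vertices and 3 edges, delete both glued faces → V=20, E=54, F=36.
Attach a regular tetrahedron (V=4, E=6, F=4) along a 3-gon: merge 3 vertices and 3 edges, delete both glued faces → V=21, E=57, F=38.
Check: V − E + F = 21 − 57 + 38 = 2.

38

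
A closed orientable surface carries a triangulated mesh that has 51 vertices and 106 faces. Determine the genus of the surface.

2

Every face is a triangle, so 2E = 3·106 = 318, giving E = 159.
χ = V − E + F = 51 − 159 + 106 = -2.
For a closed orientable surface χ = 2 − 2g, so g = (2 − (-2))/2 = 2.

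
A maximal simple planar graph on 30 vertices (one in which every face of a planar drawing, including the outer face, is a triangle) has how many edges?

In a plane triangulation 3F = 2E and V − E + F = 2, so E = 3V − 6 = 3·30 − 6 = 84.

84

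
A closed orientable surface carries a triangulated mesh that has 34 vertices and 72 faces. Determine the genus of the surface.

2

Every face is a triangle, so 2E = 3·72 = 216, giving E = 108.
χ = V − E + F = 34 − 108 + 72 = -2.
For a closed orientable surface χ = 2 − 2g, so g = (2 − (-2))/2 = 2.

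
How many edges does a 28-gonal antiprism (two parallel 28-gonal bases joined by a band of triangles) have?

112

An antiprism on an n-gon has two n-gon caps and 2n triangles: V = 2·28 = 56, E = 4·28 = 112, F = 2·28 + 2 = 58.
Check: V − E + F = 56 − 112 + 58 = 2.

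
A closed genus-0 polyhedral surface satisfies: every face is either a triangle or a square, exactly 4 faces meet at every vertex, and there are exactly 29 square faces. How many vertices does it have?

35

Let x be the number of triangles; then F = 29 + x.
Edge–face incidences: 2E = 4·29 + 3·x = 116 + 3x.
Every vertex has degree 4, so 4V = 2E.
Euler: V − E + F = 2 ⇒ (2E)/4 − E + (29 + x) = 2.
Multiply by 8: 2·(2E) − 4·(2E) + 8·(29 + x) = 16, i.e. 232 + 8x − 2·(116 + 3x) = 16.
Collecting terms: 2x = 16, so x = 8.
Then 2E = 116 + 3·8 = 140, so E = 70, V = 2E/4 = 35, F = 29 + 8 = 37.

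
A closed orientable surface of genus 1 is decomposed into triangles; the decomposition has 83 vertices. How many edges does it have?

χ = 2 − 2·1 = 0, and every face is a triangle so 3F = 2E.
V − E + F = 0 with E = 3F/2 gives 83 − (3/2 − 1)·F = 0, so F = 166 and E = 249.

249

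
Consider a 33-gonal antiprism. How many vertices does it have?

66

An antiprism on an n-gon has two n-gon caps and 2n triangles: V = 2·33 = 66, E = 4·33 = 132, F = 2·33 + 2 = 68.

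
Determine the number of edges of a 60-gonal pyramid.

120

A pyramid on an n-gon base has one n-gon and n triangles: V = 60 + 1 = 61, E = 2·60 = 120, F = 60 + 1 = 61.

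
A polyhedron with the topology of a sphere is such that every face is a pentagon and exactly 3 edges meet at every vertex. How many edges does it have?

30

Each face has 5 edges and each edge borders two faces, so 2E = 5F.
Each vertex has degree 3, so 3V = 2E and hence V = 5F/3.
Euler: V − E + F = 2 ⇒ (5F/3) − (5F/2) + F = 2.
Multiply by 6: (10 − 15 + 6)F = 12, i.e. 1F = 12.
So F = 12, E = 5·12/2 = 30, V = 5·12/3 = 20.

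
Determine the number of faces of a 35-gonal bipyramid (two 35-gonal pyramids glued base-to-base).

70

A bipyramid over an n-gon has 2n triangular faces and n + 2 vertices: V = 35 + 2 = 37, E = 3·35 = 105, F = 2·35 = 70.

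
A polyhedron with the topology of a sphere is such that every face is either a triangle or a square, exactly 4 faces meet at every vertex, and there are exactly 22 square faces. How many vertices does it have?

Let x be the number of triangles; then F = 22 + x.
Edge–face incidences: 2E = 4·22 + 3·x = 88 + 3x.
Every vertex has degree 4, so 4V = 2E.
Euler: V − E + F = 2 ⇒ (2E)/4 − E + (22 + x) = 2.
Multiply by 8: 2·(2E) − 4·(2E) + 8·(22 + x) = 16, i.e. 176 + 8x − 2·(88 + 3x) = 16.
Collecting terms: 2x = 16, so x = 8.
Then 2E = 88 + 3·8 = 112, so E = 56, V = 2E/4 = 28, F = 22 + 8 = 30.

28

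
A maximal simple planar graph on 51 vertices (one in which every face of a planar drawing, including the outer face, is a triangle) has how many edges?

147

In a plane triangulation 3F = 2E and V − E + F = 2, so E = 3V − 6 = 3·51 − 6 = 147.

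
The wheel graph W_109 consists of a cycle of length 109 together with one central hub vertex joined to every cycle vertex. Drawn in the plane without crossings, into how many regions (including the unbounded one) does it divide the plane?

W_109 has V = 109 + 1 = 110 vertices and E = 2·109 = 218 edges.
By Euler's formula F = 2 − V + E = 2 − 110 + 218 = 110.

110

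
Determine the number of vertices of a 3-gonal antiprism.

An antiprism on an n-gon has two n-gon caps and 2n triangles: V = 2·3 = 6, E = 4·3 = 12, F = 2·3 + 2 = 8.

6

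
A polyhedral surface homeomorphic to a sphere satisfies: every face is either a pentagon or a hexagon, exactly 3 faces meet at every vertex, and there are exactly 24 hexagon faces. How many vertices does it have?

Let x be the number of pentagons; then F = 24 + x.
Edge–face incidences: 2E = 6·24 + 5·x = 144 + 5x.
Every vertex has degree 3, so 3V = 2E.
Euler: V − E + F = 2 ⇒ (2E)/3 − E + (24 + x) = 2.
Multiply by 6: 2·(2E) − 3·(2E) + 6·(24 + x) = 12, i.e. 144 + 6x − (144 + 5x) = 12.
Collecting terms: x = 12.
Then 2E = 144 + 5·12 = 204, so E = 102, V = 2E/3 = 68, F = 24 + 12 = 36.

68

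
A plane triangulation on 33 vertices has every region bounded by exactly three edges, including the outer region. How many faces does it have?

62

In a plane triangulation 3F = 2E and V − E + F = 2, so F = 2V − 4 = 2·33 − 4 = 62.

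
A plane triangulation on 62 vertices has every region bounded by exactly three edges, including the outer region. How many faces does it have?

120

In a plane triangulation 3F = 2E and V − E + F = 2, so F = 2V − 4 = 2·62 − 4 = 120.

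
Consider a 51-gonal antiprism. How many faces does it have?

104

An antiprism on an n-gon has two n-gon caps and 2n triangles: V = 2·51 = 102, E = 4·51 = 204, F = 2·51 + 2 = 104.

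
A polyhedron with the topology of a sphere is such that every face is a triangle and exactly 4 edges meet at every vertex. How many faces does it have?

Each face has 3 edges and each edge borders two faces, so 2E = 3F.
Each vertex has degree 4, so 4V = 2E and hence V = 3F/4.
Euler: V − E + F = 2 ⇒ (3F/4) − (3F/2) + F = 2.
Multiply by 8: (6 − 12 + 8)F = 16, i.e. 2F = 16.
So F = 8, E = 3·8/2 = 12, V = 3·8/4 = 6.

8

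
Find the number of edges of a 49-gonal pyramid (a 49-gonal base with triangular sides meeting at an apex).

A pyramid on an n-gon base has one n-gon and n triangles: V = 49 + 1 = 50, E = 2·49 = 98, F = 49 + 1 = 50.

98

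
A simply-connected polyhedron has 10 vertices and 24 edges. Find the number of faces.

16

Here V − E + F = 2.
F = 2 − V + E = 2 − 10 + 24 = 16.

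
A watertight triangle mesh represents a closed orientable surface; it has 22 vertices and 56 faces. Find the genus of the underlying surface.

Every face is a triangle, so 2E = 3·56 = 168, giving E = 84.
χ = V − E + F = 22 − 84 + 56 = -6.
For a closed orientable surface χ = 2 − 2g, so g = (2 − (-6))/2 = 4.

4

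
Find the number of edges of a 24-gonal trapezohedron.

The n-trapezohedron (dual of the n-antiprism) has V = 2·24 + 2 = 50, E = 4·24 = 96, F = 2·24 = 48.
Check: V − E + F = 50 − 96 + 48 = 2.

96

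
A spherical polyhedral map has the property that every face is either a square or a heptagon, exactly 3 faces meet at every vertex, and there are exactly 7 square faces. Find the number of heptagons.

2

Let x be the number of heptagons; then F = 7 + x.
Edge–face incidences: 2E = 4·7 + 7·x = 28 + 7x.
Every vertex has degree 3, so 3V = 2E.
Euler: V − E + F = 2 ⇒ (2E)/3 − E + (7 + x) = 2.
Multiply by 6: 2·(2E) − 3·(2E) + 6·(7 + x) = 12, i.e. 42 + 6x − (28 + 7x) = 12.
Collecting terms: −x + 14 = 12, so −x = −2, so x = 2.
Then 2E = 28 + 7·2 = 42, so E = 21, V = 2E/3 = 14, F = 7 + 2 = 9.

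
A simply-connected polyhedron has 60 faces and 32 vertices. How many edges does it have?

Here V − E + F = 2.
E = V + F − (2) = 32 + 60 − (2) = 90.

90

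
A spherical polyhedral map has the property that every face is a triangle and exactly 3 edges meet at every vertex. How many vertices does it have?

Each face has 3 edges and each edge borders two faces, so 2E = 3F.
Each vertex has degree 3, so 3V = 2E and hence V = 3F/3.
Euler: V − E + F = 2 ⇒ (3F/3) − (3F/2) + F = 2.
Multiply by 6: (6 − 9 + 6)F = 12, i.e. 3F = 12.
So F = 4, E = 3·4/2 = 6, V = 3·4/3 = 4.

4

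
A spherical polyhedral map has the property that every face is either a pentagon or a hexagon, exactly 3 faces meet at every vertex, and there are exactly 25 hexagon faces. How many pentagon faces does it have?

12

Let x be the number of pentagons; then F = 25 + x.
Edge–face incidences: 2E = 6·25 + 5·x = 150 + 5x.
Every vertex has degree 3, so 3V = 2E.
Euler: V − E + F = 2 ⇒ (2E)/3 − E + (25 + x) = 2.
Multiply by 6: 2·(2E) − 3·(2E) + 6·(25 + x) = 12, i.e. 150 + 6x − (150 + 5x) = 12.
Collecting terms: x = 12.
Then 2E = 150 + 5·12 = 210, so E = 105, V = 2E/3 = 70, F = 25 + 12 = 37.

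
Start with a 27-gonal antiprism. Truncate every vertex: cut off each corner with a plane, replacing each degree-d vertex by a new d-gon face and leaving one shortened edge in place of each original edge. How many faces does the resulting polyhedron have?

The base solid has V = 54, E = 108, F = 56.
Truncation replaces each original edge-end by a new vertex, so V′ = 2E = 216.
Each original edge survives, and each old vertex of degree d contributes d new edges; summing degrees gives Σd = 2E, so E′ = E + 2E = 3E = 324.
Each original face survives and each original vertex becomes one new face: F′ = F + V = 110.

110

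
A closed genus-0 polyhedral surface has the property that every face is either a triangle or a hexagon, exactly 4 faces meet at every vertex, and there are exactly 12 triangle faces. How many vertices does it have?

12

Let x be the number of hexagons; then F = 12 + x.
Edge–face incidences: 2E = 3·12 + 6·x = 36 + 6x.
Every vertex has degree 4, so 4V = 2E.
Euler: V − E + F = 2 ⇒ (2E)/4 − E + (12 + x) = 2.
Multiply by 8: 2·(2E) − 4·(2E) + 8·(12 + x) = 16, i.e. 96 + 8x − 2·(36 + 6x) = 16.
Collecting terms: −4x + 24 = 16, so −4x = −8, so x = 2.
Then 2E = 36 + 6·2 = 48, so E = 24, V = 2E/4 = 12, F = 12 + 2 = 14.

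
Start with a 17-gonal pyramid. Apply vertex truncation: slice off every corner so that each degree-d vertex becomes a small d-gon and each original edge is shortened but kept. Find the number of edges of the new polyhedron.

The base solid has V = 18, E = 34, F = 18.
Truncation replaces each original edge-end by a new vertex, so V′ = 2E = 68.
Each original edge survives, and each old vertex of degree d contributes d new edges; summing degrees gives Σd = 2E, so E′ = E + 2E = 3E = 102.
Each original face survives and each original vertex becomes one new face: F′ = F + V = 36.

102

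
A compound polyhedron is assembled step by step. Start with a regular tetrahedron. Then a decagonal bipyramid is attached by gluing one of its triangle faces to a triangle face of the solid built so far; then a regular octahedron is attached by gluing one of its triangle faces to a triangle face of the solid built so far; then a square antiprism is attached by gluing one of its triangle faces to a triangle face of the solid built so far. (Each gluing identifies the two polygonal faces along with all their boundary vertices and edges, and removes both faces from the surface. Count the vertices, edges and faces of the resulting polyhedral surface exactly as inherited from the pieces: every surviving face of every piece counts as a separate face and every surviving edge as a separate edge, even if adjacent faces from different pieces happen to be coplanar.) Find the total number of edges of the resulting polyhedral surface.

55

A regular tetrahedron: V=4, E=6, F=4.
Attach a decagonal bipyramid (V=12, E=30, F=20) along a 3-gon: merge 3 vertices and 3 edges, delete both glued faces → V=13, E=33, F=22.
Attach a regular octahedron (V=6, E=12, F=8) along a 3-gon: merge 3 vertices and 3 edges, delete both glued faces → V=16, E=42, F=28.
Attach a square antiprism (V=8, E=16, F=10) along a 3-gon: merge 3 vertices and 3 edges, delete both glued faces → V=21, E=55, F=36.
Check: V − E + F = 21 − 55 + 36 = 2.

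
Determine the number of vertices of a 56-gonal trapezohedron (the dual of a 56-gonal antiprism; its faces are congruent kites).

The n-trapezohedron (dual of the n-antiprism) has V = 2·56 + 2 = 114, E = 4·56 = 224, F = 2·56 = 112.

114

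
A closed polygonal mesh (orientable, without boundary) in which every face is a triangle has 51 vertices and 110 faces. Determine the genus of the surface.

3

Every face is a triangle, so 2E = 3·110 = 330, giving E = 165.
χ = V − E + F = 51 − 165 + 110 = -4.
For a closed orientable surface χ = 2 − 2g, so g = (2 − (-4))/2 = 3.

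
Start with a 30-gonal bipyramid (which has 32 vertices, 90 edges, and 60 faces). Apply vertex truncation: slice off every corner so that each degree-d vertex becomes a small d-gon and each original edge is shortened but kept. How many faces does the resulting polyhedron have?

92

Truncation replaces each original edge-end by a new vertex, so V′ = 2E = 180.
Each original edge survives, and each old vertex of degree d contributes d new edges; summing degrees gives Σd = 2E, so E′ = E + 2E = 3E = 270.
Each original face survives and each original vertex becomes one new face: F′ = F + V = 92.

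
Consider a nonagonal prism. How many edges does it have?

27

A prism on an n-gon has two n-gon bases and n rectangular sides: V = 2·9 = 18, E = 3·9 = 27, F = 9 + 2 = 11.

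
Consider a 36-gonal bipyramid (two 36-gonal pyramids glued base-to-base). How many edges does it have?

A bipyramid over an n-gon has 2n triangular faces and n + 2 vertices: V = 36 + 2 = 38, E = 3·36 = 108, F = 2·36 = 72.
Check: V − E + F = 38 − 108 + 72 = 2.

108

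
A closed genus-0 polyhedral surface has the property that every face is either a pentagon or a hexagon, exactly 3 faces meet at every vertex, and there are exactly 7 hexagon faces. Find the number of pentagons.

Let x be the number of pentagons; then F = 7 + x.
Edge–face incidences: 2E = 6·7 + 5·x = 42 + 5x.
Every vertex has degree 3, so 3V = 2E.
Euler: V − E + F = 2 ⇒ (2E)/3 − E + (7 + x) = 2.
Multiply by 6: 2·(2E) − 3·(2E) + 6·(7 + x) = 12, i.e. 42 + 6x − (42 + 5x) = 12.
Collecting terms: x = 12.
Then 2E = 42 + 5·12 = 102, so E = 51, V = 2E/3 = 34, F = 7 + 12 = 19.

12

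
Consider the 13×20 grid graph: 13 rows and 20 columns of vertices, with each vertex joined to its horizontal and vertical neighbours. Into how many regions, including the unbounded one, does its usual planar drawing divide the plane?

The grid has V = 13·20 = 260 vertices and E = 13·19 + 20·12 = 487 edges.
F = 2 − V + E = 2 − 260 + 487 = 229.

229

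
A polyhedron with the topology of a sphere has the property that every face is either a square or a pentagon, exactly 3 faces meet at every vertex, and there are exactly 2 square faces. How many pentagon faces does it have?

Let x be the number of pentagons; then F = 2 + x.
Edge–face incidences: 2E = 4·2 + 5·x = 8 + 5x.
Every vertex has degree 3, so 3V = 2E.
Euler: V − E + F = 2 ⇒ (2E)/3 − E + (2 + x) = 2.
Multiply by 6: 2·(2E) − 3·(2E) + 6·(2 + x) = 12, i.e. 12 + 6x − (8 + 5x) = 12.
Collecting terms: x + 4 = 12, so x = 8.
Then 2E = 8 + 5·8 = 48, so E = 24, V = 2E/3 = 16, F = 2 + 8 = 10.

8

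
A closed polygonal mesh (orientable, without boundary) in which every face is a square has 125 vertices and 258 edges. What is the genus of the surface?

3

Every face is a square and each edge borders two faces, so 4F = 2·258, giving F = 129.
χ = V − E + F = 125 − 258 + 129 = -4.
For a closed orientable surface χ = 2 − 2g, so g = (2 − (-4))/2 = 3.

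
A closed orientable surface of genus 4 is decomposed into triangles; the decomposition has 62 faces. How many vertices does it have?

χ = 2 − 2·4 = -6, and every face is a triangle so 3F = 2E.
E = 3·62/2 = 93. Then V = -6 + E − F = -6 + 93 − 62 = 25.

25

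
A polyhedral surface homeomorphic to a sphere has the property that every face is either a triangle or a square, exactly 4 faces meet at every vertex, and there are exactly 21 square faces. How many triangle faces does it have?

8

Let x be the number of triangles; then F = 21 + x.
Edge–face incidences: 2E = 4·21 + 3·x = 84 + 3x.
Every vertex has degree 4, so 4V = 2E.
Euler: V − E + F = 2 ⇒ (2E)/4 − E + (21 + x) = 2.
Multiply by 8: 2·(2E) − 4·(2E) + 8·(21 + x) = 16, i.e. 168 + 8x − 2·(84 + 3x) = 16.
Collecting terms: 2x = 16, so x = 8.
Then 2E = 84 + 3·8 = 108, so E = 54, V = 2E/4 = 27, F = 21 + 8 = 29.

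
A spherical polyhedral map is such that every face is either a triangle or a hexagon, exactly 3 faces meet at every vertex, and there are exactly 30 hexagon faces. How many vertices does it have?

64

Let x be the number of triangles; then F = 30 + x.
Edge–face incidences: 2E = 6·30 + 3·x = 180 + 3x.
Every vertex has degree 3, so 3V = 2E.
Euler: V − E + F = 2 ⇒ (2E)/3 − E + (30 + x) = 2.
Multiply by 6: 2·(2E) − 3·(2E) + 6·(30 + x) = 12, i.e. 180 + 6x − (180 + 3x) = 12.
Collecting terms: 3x = 12, so x = 4.
Then 2E = 180 + 3·4 = 192, so E = 96, V = 2E/3 = 64, F = 30 + 4 = 34.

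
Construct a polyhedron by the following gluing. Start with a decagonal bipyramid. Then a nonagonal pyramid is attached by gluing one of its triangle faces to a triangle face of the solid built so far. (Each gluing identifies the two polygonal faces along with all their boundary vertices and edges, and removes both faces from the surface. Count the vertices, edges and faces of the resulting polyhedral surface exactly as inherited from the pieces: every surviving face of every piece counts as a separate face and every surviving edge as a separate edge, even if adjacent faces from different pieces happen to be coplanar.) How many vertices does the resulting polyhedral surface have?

A decagonal bipyramid: V=12, E=30, F=20.
Attach a nonagonal pyramid (V=10, E=18, F=10) along a 3-gon: merge 3 vertices and 3 edges, delete both glued faces → V=19, E=45, F=28.
Check: V − E + F = 19 − 45 + 28 = 2.

19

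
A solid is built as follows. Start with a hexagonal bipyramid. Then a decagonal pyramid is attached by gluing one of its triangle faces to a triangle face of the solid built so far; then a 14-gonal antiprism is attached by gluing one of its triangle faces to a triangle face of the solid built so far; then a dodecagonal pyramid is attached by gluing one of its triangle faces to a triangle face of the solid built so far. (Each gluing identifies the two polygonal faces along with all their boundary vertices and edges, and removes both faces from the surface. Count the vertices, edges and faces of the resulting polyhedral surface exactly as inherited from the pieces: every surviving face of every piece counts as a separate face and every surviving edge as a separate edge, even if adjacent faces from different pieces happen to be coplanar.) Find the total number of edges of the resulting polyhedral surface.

A hexagonal bipyramid: V=8, E=18, F=12.
Attach a decagonal pyramid (V=11, E=20, F=11) along a 3-gon: merge 3 vertices and 3 edges, delete both glued faces → V=16, E=35, F=21.
Attach a 14-gonal antiprism (V=28, E=56, F=30) along a 3-gon: merge 3 vertices and 3 edges, delete both glued faces → V=41, E=88, F=49.
Attach a dodecagonal pyramid (V=13, E=24, F=13) along a 3-gon: merge 3 vertices and 3 edges, delete both glued faces → V=51, E=109, F=60.
Check: V − E + F = 51 − 109 + 60 = 2.

109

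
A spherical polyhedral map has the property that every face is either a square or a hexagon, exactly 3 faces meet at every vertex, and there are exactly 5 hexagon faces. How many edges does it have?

Let x be the number of squares; then F = 5 + x.
Edge–face incidences: 2E = 6·5 + 4·x = 30 + 4x.
Every vertex has degree 3, so 3V = 2E.
Euler: V − E + F = 2 ⇒ (2E)/3 − E + (5 + x) = 2.
Multiply by 6: 2·(2E) − 3·(2E) + 6·(5 + x) = 12, i.e. 30 + 6x − (30 + 4x) = 12.
Collecting terms: 2x = 12, so x = 6.
Then 2E = 30 + 4·6 = 54, so E = 27, V = 2E/3 = 18, F = 5 + 6 = 11.

27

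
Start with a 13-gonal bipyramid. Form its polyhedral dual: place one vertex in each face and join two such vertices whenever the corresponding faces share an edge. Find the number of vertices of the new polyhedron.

The base solid has V = 15, E = 39, F = 26.
The dual swaps V and F and preserves E: V′ = F = 26, E′ = E = 39, F′ = V = 15.

26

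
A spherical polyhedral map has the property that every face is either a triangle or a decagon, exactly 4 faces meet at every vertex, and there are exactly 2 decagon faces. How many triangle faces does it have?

20

Let x be the number of triangles; then F = 2 + x.
Edge–face incidences: 2E = 10·2 + 3·x = 20 + 3x.
Every vertex has degree 4, so 4V = 2E.
Euler: V − E + F = 2 ⇒ (2E)/4 − E + (2 + x) = 2.
Multiply by 8: 2·(2E) − 4·(2E) + 8·(2 + x) = 16, i.e. 16 + 8x − 2·(20 + 3x) = 16.
Collecting terms: 2x − 24 = 16, so 2x = 40, so x = 20.
Then 2E = 20 + 3·20 = 80, so E = 40, V = 2E/4 = 20, F = 2 + 20 = 22.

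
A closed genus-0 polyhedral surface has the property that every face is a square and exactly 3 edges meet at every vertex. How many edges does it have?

Each face has 4 edges and each edge borders two faces, so 2E = 4F.
Each vertex has degree 3, so 3V = 2E and hence V = 4F/3.
Euler: V − E + F = 2 ⇒ (4F/3) − (4F/2) + F = 2.
Multiply by 6: (8 − 12 + 6)F = 12, i.e. 2F = 12.
So F = 6, E = 4·6/2 = 12, V = 4·6/3 = 8.

12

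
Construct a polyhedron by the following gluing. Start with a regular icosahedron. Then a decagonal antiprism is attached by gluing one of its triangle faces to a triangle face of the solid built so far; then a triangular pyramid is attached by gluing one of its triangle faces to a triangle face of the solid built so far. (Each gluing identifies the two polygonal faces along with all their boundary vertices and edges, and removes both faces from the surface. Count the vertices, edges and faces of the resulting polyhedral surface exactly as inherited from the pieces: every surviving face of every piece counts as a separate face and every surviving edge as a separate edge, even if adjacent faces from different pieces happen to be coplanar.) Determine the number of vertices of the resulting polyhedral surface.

A regular icosahedron: V=12, E=30, F=20.
Attach a decagonal antiprism (V=20, E=40, F=22) along a 3-gon: merge 3 vertices and 3 edges, delete both glued faces → V=29, E=67, F=40.
Attach a triangular pyramid (V=4, E=6, F=4) along a 3-gon: merge 3 vertices and 3 edges, delete both glued faces → V=30, E=70, F=42.
Check: V − E + F = 30 − 70 + 42 = 2.

30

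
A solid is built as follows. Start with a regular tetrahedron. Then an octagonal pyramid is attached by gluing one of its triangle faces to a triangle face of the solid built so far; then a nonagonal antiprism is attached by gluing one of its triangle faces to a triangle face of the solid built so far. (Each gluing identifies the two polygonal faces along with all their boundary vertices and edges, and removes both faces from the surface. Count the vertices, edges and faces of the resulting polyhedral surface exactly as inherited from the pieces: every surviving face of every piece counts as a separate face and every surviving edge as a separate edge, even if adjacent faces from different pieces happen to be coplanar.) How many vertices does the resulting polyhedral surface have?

25

A regular tetrahedron: V=4, E=6, F=4.
Attach an octagonal pyramid (V=9, E=16, F=9) along a 3-gon: merge 3 vertices and 3 edges, delete both glued faces → V=10, E=19, F=11.
Attach a nonagonal antiprism (V=18, E=36, F=20) along a 3-gon: merge 3 vertices and 3 edges, delete both glued faces → V=25, E=52, F=29.
Check: V − E + F = 25 − 52 + 29 = 2.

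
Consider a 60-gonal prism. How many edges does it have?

A prism on an n-gon has two n-gon bases and n rectangular sides: V = 2·60 = 120, E = 3·60 = 180, F = 60 + 2 = 62.

180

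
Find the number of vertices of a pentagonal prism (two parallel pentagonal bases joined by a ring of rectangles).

A prism on an n-gon has two n-gon bases and n rectangular sides: V = 2·5 = 10, E = 3·5 = 15, F = 5 + 2 = 7.

10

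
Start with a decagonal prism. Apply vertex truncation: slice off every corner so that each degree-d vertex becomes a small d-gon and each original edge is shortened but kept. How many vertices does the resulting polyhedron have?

The base solid has V = 20, E = 30, F = 12.
Truncation replaces each original edge-end by a new vertex, so V′ = 2E = 60.
Each original edge survives, and each old vertex of degree d contributes d new edges; summing degrees gives Σd = 2E, so E′ = E + 2E = 3E = 90.
Each original face survives and each original vertex becomes one new face: F′ = F + V = 32.

60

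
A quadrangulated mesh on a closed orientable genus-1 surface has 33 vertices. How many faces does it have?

33

χ = 2 − 2·1 = 0, and every face is a square so 4F = 2E.
V − E + F = 0 with E = 4F/2 gives 33 − (4/2 − 1)·F = 0, so F = 33 and E = 66.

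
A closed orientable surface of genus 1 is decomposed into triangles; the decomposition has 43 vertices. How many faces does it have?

χ = 2 − 2·1 = 0, and every face is a triangle so 3F = 2E.
V − E + F = 0 with E = 3F/2 gives 43 − (3/2 − 1)·F = 0, so F = 86 and E = 129.

86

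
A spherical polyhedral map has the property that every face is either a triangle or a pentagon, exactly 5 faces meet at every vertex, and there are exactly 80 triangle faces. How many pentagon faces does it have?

12

Let x be the number of pentagons; then F = 80 + x.
Edge–face incidences: 2E = 3·80 + 5·x = 240 + 5x.
Every vertex has degree 5, so 5V = 2E.
Euler: V − E + F = 2 ⇒ (2E)/5 − E + (80 + x) = 2.
Multiply by 10: 2·(2E) − 5·(2E) + 10·(80 + x) = 20, i.e. 800 + 10x − 3·(240 + 5x) = 20.
Collecting terms: −5x + 80 = 20, so −5x = −60, so x = 12.
Then 2E = 240 + 5·12 = 300, so E = 150, V = 2E/5 = 60, F = 80 + 12 = 92.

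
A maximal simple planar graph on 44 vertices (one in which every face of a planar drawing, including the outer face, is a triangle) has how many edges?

126

In a plane triangulation 3F = 2E and V − E + F = 2, so E = 3V − 6 = 3·44 − 6 = 126.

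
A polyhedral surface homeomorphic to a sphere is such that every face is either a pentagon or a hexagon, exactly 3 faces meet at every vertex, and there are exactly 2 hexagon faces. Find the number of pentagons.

Let x be the number of pentagons; then F = 2 + x.
Edge–face incidences: 2E = 6·2 + 5·x = 12 + 5x.
Every vertex has degree 3, so 3V = 2E.
Euler: V − E + F = 2 ⇒ (2E)/3 − E + (2 + x) = 2.
Multiply by 6: 2·(2E) − 3·(2E) + 6·(2 + x) = 12, i.e. 12 + 6x − (12 + 5x) = 12.
Collecting terms: x = 12.
Then 2E = 12 + 5·12 = 72, so E = 36, V = 2E/3 = 24, F = 2 + 12 = 14.

12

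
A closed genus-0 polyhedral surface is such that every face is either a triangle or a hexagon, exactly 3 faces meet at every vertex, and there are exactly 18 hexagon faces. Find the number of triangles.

Let x be the number of triangles; then F = 18 + x.
Edge–face incidences: 2E = 6·18 + 3·x = 108 + 3x.
Every vertex has degree 3, so 3V = 2E.
Euler: V − E + F = 2 ⇒ (2E)/3 − E + (18 + x) = 2.
Multiply by 6: 2·(2E) − 3·(2E) + 6·(18 + x) = 12, i.e. 108 + 6x − (108 + 3x) = 12.
Collecting terms: 3x = 12, so x = 4.
Then 2E = 108 + 3·4 = 120, so E = 60, V = 2E/3 = 40, F = 18 + 4 = 22.

4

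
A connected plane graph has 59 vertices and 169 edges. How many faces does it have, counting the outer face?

112

Euler's formula for a connected plane graph: V − E + F = 2, so F = 2 − 59 + 169 = 112.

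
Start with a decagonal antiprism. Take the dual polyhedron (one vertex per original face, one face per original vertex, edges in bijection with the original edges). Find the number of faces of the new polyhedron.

20

The base solid has V = 20, E = 40, F = 22.
The dual swaps V and F and preserves E: V′ = F = 22, E′ = E = 40, F′ = V = 20.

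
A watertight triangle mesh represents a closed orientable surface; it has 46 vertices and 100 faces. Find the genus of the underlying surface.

3

Every face is a triangle, so 2E = 3·100 = 300, giving E = 150.
χ = V − E + F = 46 − 150 + 100 = -4.
For a closed orientable surface χ = 2 − 2g, so g = (2 − (-4))/2 = 3.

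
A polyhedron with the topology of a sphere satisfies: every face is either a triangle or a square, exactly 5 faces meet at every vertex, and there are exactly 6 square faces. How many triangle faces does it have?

Let x be the number of triangles; then F = 6 + x.
Edge–face incidences: 2E = 4·6 + 3·x = 24 + 3x.
Every vertex has degree 5, so 5V = 2E.
Euler: V − E + F = 2 ⇒ (2E)/5 − E + (6 + x) = 2.
Multiply by 10: 2·(2E) − 5·(2E) + 10·(6 + x) = 20, i.e. 60 + 10x − 3·(24 + 3x) = 20.
Collecting terms: x − 12 = 20, so x = 32.
Then 2E = 24 + 3·32 = 120, so E = 60, V = 2E/5 = 24, F = 6 + 32 = 38.

32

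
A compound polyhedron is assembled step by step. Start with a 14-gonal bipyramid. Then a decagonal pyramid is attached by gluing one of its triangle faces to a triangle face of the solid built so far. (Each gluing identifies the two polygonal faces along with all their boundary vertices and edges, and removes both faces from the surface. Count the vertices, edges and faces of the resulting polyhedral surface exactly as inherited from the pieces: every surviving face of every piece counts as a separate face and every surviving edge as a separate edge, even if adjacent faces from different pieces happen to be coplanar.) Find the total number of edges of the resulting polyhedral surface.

A 14-gonal bipyramid: V=16, E=42, F=28.
Attach a decagonal pyramid (V=11, E=20, F=11) along a 3-gon: merge 3 vertices and 3 edges, delete both glued faces → V=24, E=59, F=37.
Check: V − E + F = 24 − 59 + 37 = 2.

59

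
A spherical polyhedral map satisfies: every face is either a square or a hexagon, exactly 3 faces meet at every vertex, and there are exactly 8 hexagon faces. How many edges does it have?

36

Let x be the number of squares; then F = 8 + x.
Edge–face incidences: 2E = 6·8 + 4·x = 48 + 4x.
Every vertex has degree 3, so 3V = 2E.
Euler: V − E + F = 2 ⇒ (2E)/3 − E + (8 + x) = 2.
Multiply by 6: 2·(2E) − 3·(2E) + 6·(8 + x) = 12, i.e. 48 + 6x − (48 + 4x) = 12.
Collecting terms: 2x = 12, so x = 6.
Then 2E = 48 + 4·6 = 72, so E = 36, V = 2E/3 = 24, F = 8 + 6 = 14.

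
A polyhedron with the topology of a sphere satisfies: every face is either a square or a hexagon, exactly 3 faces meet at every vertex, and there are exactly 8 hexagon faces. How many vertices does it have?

24

Let x be the number of squares; then F = 8 + x.
Edge–face incidences: 2E = 6·8 + 4·x = 48 + 4x.
Every vertex has degree 3, so 3V = 2E.
Euler: V − E + F = 2 ⇒ (2E)/3 − E + (8 + x) = 2.
Multiply by 6: 2·(2E) − 3·(2E) + 6·(8 + x) = 12, i.e. 48 + 6x − (48 + 4x) = 12.
Collecting terms: 2x = 12, so x = 6.
Then 2E = 48 + 4·6 = 72, so E = 36, V = 2E/3 = 24, F = 8 + 6 = 14.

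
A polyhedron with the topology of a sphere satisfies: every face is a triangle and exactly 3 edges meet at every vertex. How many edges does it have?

Each face has 3 edges and each edge borders two faces, so 2E = 3F.
Each vertex has degree 3, so 3V = 2E and hence V = 3F/3.
Euler: V − E + F = 2 ⇒ (3F/3) − (3F/2) + F = 2.
Multiply by 6: (6 − 9 + 6)F = 12, i.e. 3F = 12.
So F = 4, E = 3·4/2 = 6, V = 3·4/3 = 4.

6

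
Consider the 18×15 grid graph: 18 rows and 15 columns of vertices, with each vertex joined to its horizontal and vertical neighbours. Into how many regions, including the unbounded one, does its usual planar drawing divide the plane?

239

The grid has V = 18·15 = 270 vertices and E = 18·14 + 15·17 = 507 edges.
F = 2 − V + E = 2 − 270 + 507 = 239.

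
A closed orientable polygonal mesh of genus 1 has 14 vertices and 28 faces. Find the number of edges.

For a closed orientable surface of genus 1, χ = 2 − 2·1 = 0.
E = V + F − (0) = 14 + 28 − (0) = 42.

42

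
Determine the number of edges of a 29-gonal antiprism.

An antiprism on an n-gon has two n-gon caps and 2n triangles: V = 2·29 = 58, E = 4·29 = 116, F = 2·29 + 2 = 60.
Check: V − E + F = 58 − 116 + 60 = 2.

116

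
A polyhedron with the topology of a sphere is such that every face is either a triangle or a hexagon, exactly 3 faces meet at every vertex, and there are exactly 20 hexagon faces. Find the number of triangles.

Let x be the number of triangles; then F = 20 + x.
Edge–face incidences: 2E = 6·20 + 3·x = 120 + 3x.
Every vertex has degree 3, so 3V = 2E.
Euler: V − E + F = 2 ⇒ (2E)/3 − E + (20 + x) = 2.
Multiply by 6: 2·(2E) − 3·(2E) + 6·(20 + x) = 12, i.e. 120 + 6x − (120 + 3x) = 12.
Collecting terms: 3x = 12, so x = 4.
Then 2E = 120 + 3·4 = 132, so E = 66, V = 2E/3 = 44, F = 20 + 4 = 24.

4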